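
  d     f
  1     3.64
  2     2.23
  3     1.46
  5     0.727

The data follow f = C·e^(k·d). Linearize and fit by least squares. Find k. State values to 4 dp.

k = -0.3983

Let Y = ln f. Fitting Y = k·d + ln C by least squares:
Sums: Σd = 11.0000, Σ(d)² = 39.0000, Σln f = 2.1536, Σd·ln f = 2.4372.
Normal system: [[39.0000, 11.0000]; [11.0000, 4]]·[k, ln C]ᵀ = [2.4372, 2.1536]ᵀ.
Δ = 39.0000·4 − (11.0000)² = 35.0000; k = (2.4372·4 − 11.0000·2.1536)/35.0000 = -0.39831, ln C = (39.0000·2.1536 − 11.0000·2.4372)/35.0000 = 1.63376.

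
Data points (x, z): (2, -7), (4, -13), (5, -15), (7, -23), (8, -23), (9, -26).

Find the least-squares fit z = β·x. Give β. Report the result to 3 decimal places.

β = -3.013

Normal-equation sums: Σx·x = 239.
For Mᵀz: Σx·z = -720.
Hence β = -720 / 239 ≈ -3.01255.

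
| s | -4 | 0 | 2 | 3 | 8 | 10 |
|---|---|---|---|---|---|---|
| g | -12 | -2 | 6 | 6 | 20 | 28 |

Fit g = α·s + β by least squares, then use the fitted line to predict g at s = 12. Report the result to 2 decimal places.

ĝ = 32.43

Sums needed: Σs·s = 193, Σs = 19, Σ1 = 6.
Right-hand side: Σs·g = 518, Σg = 46.
det = 193·6 − 19² = 797.
α = (518·6 − 19·46)/797 = 2234/797; β = (193·46 − 19·518)/797 = -964/797.
At s = 12: ĝ = (2234/797)·(12) + (-964/797)·(1) = 25844/797.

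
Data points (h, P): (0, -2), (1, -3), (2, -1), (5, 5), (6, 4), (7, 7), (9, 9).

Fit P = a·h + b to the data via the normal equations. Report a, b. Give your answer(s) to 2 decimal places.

a = 1.37, b = -3.17

The normal equations are: 196·a + 30·b = 174;  30·a + 7·b = 19.
(Σh·h = 196, Σh = 30, Σ1 = 7, Σh·P = 174, ΣP = 19.)
Eliminating b: 7·(row 1) − 30·(row 2) gives 472·a = 7·174 − 30·19 = 648, so a = 81/59.
Then b = (19 − 30·(81/59))/7 = -187/59.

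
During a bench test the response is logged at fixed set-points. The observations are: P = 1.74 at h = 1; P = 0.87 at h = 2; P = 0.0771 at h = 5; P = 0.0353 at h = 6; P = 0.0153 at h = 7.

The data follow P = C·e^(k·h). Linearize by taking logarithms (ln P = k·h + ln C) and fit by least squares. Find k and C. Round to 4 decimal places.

With ln Pᵢ as the transformed response and hᵢ as the regressor:
Σh = 21.0000, Σ(h)² = 115.0000, Σln P = -9.6718, Σh·ln P = -61.8605.
Normal system: [[115.0000, 21.0000]; [21.0000, 5]]·[k, ln C]ᵀ = [-61.8605, -9.6718]ᵀ.
Δ = 115.0000·5 − (21.0000)² = 134.0000; k = (-61.8605·5 − 21.0000·-9.6718)/134.0000 = -0.79250, ln C = (115.0000·-9.6718 − 21.0000·-61.8605)/134.0000 = 1.39412, so C = exp(1.39412) = 4.03142.

k = -0.7925, C = 4.0314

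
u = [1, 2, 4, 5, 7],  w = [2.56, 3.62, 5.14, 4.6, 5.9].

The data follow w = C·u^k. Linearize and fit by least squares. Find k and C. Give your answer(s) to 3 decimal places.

k = 0.410, C = 2.639

Linearized form: ln w = k·ln u + ln C. From the 5 transformed points,
Σln u = 5.6348, Σ(ln u)² = 8.7791, Σln w = 7.1645, Σln u·ln w = 9.0711.
Equations: 8.7791·k + 5.6348·ln C = 9.0711;  5.6348·k + 5·ln C = 7.1645.
Δ = 8.7791·5 − (5.6348)² = 12.1448; k = (9.0711·5 − 5.6348·7.1645)/12.1448 = 0.41047, ln C = (8.7791·7.1645 − 5.6348·9.0711)/12.1448 = 0.97033, so C = exp(0.97033) = 2.63881.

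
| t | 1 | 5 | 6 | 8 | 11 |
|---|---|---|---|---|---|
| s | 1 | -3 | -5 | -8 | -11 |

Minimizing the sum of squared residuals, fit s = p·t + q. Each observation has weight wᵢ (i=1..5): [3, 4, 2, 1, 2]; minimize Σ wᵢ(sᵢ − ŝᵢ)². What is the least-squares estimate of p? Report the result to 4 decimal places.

p = -1.2224

Forming XᵀWX = [[481, 65]; [65, 12]] and XᵀWs = [-423, -49]ᵀ gives XᵀWX·[p, q]ᵀ = XᵀWs.
Determinant 481·12 − 65² = 1547.
p = ((-423)·12 − 65·(-49))/1547 = -1891/1547; q = (481·(-49) − 65·(-423))/1547 = 302/119.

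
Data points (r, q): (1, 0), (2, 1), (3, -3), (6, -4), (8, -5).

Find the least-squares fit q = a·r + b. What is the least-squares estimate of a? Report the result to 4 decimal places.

a = -0.7941

The normal system XᵀX·[a, b]ᵀ = Xᵀq is [[114, 20]; [20, 5]]·[a, b]ᵀ = [-71, -11]ᵀ.
Δ = 114·5 − 20² = 170.
a = ((-71)·5 − 20·(-11))/170 = -27/34; b = (114·(-11) − 20·(-71))/170 = 83/85.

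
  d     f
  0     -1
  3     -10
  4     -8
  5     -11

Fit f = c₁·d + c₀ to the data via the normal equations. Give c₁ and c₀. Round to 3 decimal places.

c₁ = -1.929, c₀ = -1.714

Forming AᵀA = [[50, 12]; [12, 4]] and Aᵀf = [-117, -30]ᵀ gives AᵀA·[c₁, c₀]ᵀ = Aᵀf.
Δ = 50·4 − 12² = 56.
c₁ = ((-117)·4 − 12·(-30))/56 = -27/14; c₀ = (50·(-30) − 12·(-117))/56 = -12/7.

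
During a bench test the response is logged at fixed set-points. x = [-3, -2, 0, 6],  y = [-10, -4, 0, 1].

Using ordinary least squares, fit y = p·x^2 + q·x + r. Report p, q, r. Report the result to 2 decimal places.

Normal-equation sums: Σx^2·x^2 = 1393, Σx^2·x = 181, Σx^2 = 49, Σx·x = 49, Σx = 1, Σ1 = 4.
Moment sums: Σx^2·y = -70, Σx·y = 44, Σy = -13.
So AᵀA·[p, q, r]ᵀ = Aᵀy: [[1393, 181, 49]; [181, 49, 1]; [49, 1, 4]]·[p, q, r]ᵀ = [-70, 44, -13]ᵀ.
Row-reducing yields p = -161/452, q = 4977/2260, r = 318/565.

p = -0.36, q = 2.20, r = 0.56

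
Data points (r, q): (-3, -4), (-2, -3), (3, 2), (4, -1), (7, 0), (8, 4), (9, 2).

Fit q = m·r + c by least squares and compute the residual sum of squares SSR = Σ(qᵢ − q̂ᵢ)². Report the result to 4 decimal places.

SSR = 13.8186

MᵀM·[m, c]ᵀ = Mᵀq reads: 232·m + 26·c = 70;  26·m + 7·c = 0.
(Σr·r = 232, Σr = 26, Σ1 = 7, Σr·q = 70, Σq = 0.)
Eliminating c: 7·(row 1) − 26·(row 2) gives 948·m = 7·70 − 26·0 = 490, so m = 245/474.
Then c = (0 − 26·(245/474))/7 = -455/237.
Residuals: -251/474, -11/237, 1123/474, -272/237, -805/474, 141/79, -347/474; SSR = 3275/237.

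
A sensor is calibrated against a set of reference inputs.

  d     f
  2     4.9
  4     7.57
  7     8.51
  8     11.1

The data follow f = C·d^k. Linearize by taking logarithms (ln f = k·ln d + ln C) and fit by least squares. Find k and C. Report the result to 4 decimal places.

Let Y = ln f. Fitting Y = k·ln d + ln C by least squares:
Σln d = 6.1048, Σ(ln d)² = 10.5129, Σln f = 8.1616, Σln d·ln f = 13.0795.
Equations: 10.5129·k + 6.1048·ln C = 13.0795;  6.1048·k + 4·ln C = 8.1616.
Δ = 10.5129·4 − (6.1048)² = 4.7831; k = (13.0795·4 − 6.1048·8.1616)/4.7831 = 0.52118, ln C = (10.5129·8.1616 − 6.1048·13.0795)/4.7831 = 1.24497, so C = exp(1.24497) = 3.47284.

k = 0.5212, C = 3.4728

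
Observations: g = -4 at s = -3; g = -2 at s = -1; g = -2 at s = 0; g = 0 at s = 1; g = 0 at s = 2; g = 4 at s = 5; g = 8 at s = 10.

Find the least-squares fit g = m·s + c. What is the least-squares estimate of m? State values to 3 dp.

Sums needed: Σs·s = 140, Σs = 14, Σ1 = 7.
For Mᵀg: Σs·g = 114, Σg = 4.
Determinant 140·7 − 14² = 784.
m = (114·7 − 14·4)/784 = 53/56; c = (140·4 − 14·114)/784 = -37/28.

m = 0.946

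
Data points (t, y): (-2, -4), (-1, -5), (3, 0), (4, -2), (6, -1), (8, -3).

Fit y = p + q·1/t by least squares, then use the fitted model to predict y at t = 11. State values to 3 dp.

From the data, Σ1 = 6, Σ1/t = -5/8, Σ1/t·1/t = 845/576.
Right-hand side: Σy = -15, Σ1/t·y = 143/24.
Normal equations: [[6, -5/8]; [-5/8, 845/576]]·[p, q]ᵀ = [-15, 143/24]ᵀ.
Determinant 6·(845/576) − (-5/8)² = 1615/192.
p = ((-15)·(845/576) − (-5/8)·(143/24))/(1615/192) = -702/323; q = (6·(143/24) − (-5/8)·(-15))/(1615/192) = 5064/1615.
At t = 11: ŷ = (-702/323)·(1) + (5064/1615)·(1/11) = -33546/17765.

ŷ = -1.888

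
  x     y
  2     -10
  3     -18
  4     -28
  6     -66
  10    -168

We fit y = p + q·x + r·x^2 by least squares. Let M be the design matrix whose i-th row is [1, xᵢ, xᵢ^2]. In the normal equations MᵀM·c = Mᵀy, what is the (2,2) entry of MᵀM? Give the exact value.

165

Row 2 ↔ basis x, column 2 ↔ basis x, so (MᵀM)_{2,2} = Σᵢ (x)·(x) = (2)·(2) + (3)·(3) + (4)·(4) + (6)·(6) + (10)·(10) = 165.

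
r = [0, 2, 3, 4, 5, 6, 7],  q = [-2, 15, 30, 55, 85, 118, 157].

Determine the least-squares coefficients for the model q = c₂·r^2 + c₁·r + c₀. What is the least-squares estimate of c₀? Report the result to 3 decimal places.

c₀ = -2.325

Entries of MᵀM: Σr^2·r^2 = 4675, Σr^2·r = 783, Σr^2 = 139, Σr·r = 139, Σr = 27, Σ1 = 7.
Moment sums: Σr^2·q = 15276, Σr·q = 2572, Σq = 458.
Row-reducing yields c₂ = 14561/5082, c₁ = 4769/1694, c₀ = -844/363.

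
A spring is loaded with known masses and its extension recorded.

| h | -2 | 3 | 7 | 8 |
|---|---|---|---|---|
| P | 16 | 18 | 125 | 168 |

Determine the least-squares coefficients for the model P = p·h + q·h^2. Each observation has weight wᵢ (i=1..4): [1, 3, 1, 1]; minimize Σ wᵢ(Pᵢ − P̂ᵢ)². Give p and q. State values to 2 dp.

p = -2.71, q = 2.95

With design matrix M, MᵀWM = [[144, 928]; [928, 6756]] and MᵀWP = [2349, 17427]ᵀ.
Δ = 144·6756 − 928² = 111680.
p = (2349·6756 − 928·17427)/111680 = -75603/27920; q = (144·17427 − 928·2349)/111680 = 20601/6980.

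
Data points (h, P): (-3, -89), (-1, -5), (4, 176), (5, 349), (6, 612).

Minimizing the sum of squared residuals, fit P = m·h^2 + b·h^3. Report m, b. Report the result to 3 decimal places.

m = -0.959, b = 2.991

With design matrix A, AᵀA = [[2259, 11681]; [11681, 67107]] and AᵀP = [32767, 189489]ᵀ.
det = 2259·67107 − 11681² = 15148952.
m = (32767·67107 − 11681·189489)/15148952 = -279345/291326; b = (2259·189489 − 11681·32767)/15148952 = 871237/291326.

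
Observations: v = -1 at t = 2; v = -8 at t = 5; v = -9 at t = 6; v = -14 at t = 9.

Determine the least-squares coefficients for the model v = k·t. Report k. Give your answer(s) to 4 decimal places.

k = -1.5205

Normal-equation sums: Σt·t = 146.
Right-hand side: Σt·v = -222.
XᵀX·[k]ᵀ = Xᵀv becomes [[146]]·[k]ᵀ = [-222]ᵀ.
Hence k = -222 / 146 ≈ -1.52055.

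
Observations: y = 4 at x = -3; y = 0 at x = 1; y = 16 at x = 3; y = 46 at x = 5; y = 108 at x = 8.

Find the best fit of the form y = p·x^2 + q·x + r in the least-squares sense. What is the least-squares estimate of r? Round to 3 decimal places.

r = -3.072

From the data, Σx^2·x^2 = 4884, Σx^2·x = 638, Σx^2 = 108, Σx·x = 108, Σx = 14, Σ1 = 5.
And Σx^2·y = 8242, Σx·y = 1130, Σy = 174.
Solving the 3×3 system (Gaussian elimination) gives p = 115935/78619, q = 169019/78619, r = -241508/78619.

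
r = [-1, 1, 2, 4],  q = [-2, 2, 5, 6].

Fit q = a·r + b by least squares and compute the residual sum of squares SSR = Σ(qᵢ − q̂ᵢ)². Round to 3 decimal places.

Normal-equation sums: Σr·r = 22, Σr = 6, Σ1 = 4.
Moment sums: Σr·q = 38, Σq = 11.
Determinant 22·4 − 6² = 52.
a = (38·4 − 6·11)/52 = 43/26; b = (22·11 − 6·38)/52 = 7/26.
Residuals: -8/13, 1/13, 37/26, -23/26; SSR = 83/26.

SSR = 3.192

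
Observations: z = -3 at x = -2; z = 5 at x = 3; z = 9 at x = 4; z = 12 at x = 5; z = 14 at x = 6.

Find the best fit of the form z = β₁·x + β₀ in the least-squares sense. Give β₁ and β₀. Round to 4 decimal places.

Forming MᵀM = [[90, 16]; [16, 5]] and Mᵀz = [201, 37]ᵀ gives MᵀM·[β₁, β₀]ᵀ = Mᵀz.
Δ = 90·5 − 16² = 194.
β₁ = (201·5 − 16·37)/194 = 413/194; β₀ = (90·37 − 16·201)/194 = 57/97.

β₁ = 2.1289, β₀ = 0.5876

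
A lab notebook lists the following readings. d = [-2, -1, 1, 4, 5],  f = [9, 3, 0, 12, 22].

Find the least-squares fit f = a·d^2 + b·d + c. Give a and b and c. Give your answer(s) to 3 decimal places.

a = 1.232, b = -1.864, c = 0.227

The normal system XᵀX·[a, b, c]ᵀ = Xᵀf is [[899, 181, 47]; [181, 47, 7]; [47, 7, 5]]·[a, b, c]ᵀ = [781, 137, 46]ᵀ.
Row-reducing yields a = 1279/1038, b = -645/346, c = 118/519.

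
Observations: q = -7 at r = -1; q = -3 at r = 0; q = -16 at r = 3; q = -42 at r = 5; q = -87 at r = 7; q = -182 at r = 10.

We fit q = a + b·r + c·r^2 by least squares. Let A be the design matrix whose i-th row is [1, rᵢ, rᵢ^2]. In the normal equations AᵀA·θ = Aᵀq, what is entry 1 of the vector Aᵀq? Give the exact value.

Entry 1 ↔ basis 1, so (Aᵀq)_{1} = Σᵢ qᵢ = (1)·(-7) + (1)·(-3) + (1)·(-16) + (1)·(-42) + (1)·(-87) + (1)·(-182) = -337.

-337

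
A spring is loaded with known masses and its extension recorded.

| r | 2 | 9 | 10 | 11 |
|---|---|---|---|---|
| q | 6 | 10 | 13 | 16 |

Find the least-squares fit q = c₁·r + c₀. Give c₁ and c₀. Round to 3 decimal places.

c₁ = 0.960, c₀ = 3.570

From the data, Σr·r = 306, Σr = 32, Σ1 = 4.
And Σr·q = 408, Σq = 45.
Normal equations: [[306, 32]; [32, 4]]·[c₁, c₀]ᵀ = [408, 45]ᵀ.
Determinant 306·4 − 32² = 200.
c₁ = (408·4 − 32·45)/200 = 24/25; c₀ = (306·45 − 32·408)/200 = 357/100.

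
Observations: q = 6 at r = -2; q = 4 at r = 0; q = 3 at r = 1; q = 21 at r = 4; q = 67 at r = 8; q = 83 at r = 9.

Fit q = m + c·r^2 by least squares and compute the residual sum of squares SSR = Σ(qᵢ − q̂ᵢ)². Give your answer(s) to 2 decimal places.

SSR = 7.54

Setting ∂/∂m … = 0 gives: 6·m + 166·c = 184;  166·m + 10930·c = 11374.
Eliminating c: 10930·(row 1) − 166·(row 2) gives 38024·m = 10930·184 − 166·11374 = 123036, so m = 30759/9506.
Then c = (11374 − 166·(30759/9506))/10930 = 9425/9506.
Residuals: -11423/9506, 7265/9506, -5833/4753, 2581/1358, 2943/9506, -2593/4753; SSR = 35837/4753.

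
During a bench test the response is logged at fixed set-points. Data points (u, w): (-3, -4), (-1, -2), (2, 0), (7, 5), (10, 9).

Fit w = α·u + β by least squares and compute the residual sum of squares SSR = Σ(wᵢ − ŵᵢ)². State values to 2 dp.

SSR = 1.12

From the data, Σu·u = 163, Σu = 15, Σ1 = 5.
And Σu·w = 139, Σw = 8.
AᵀA·[α, β]ᵀ = Aᵀw becomes [[163, 15]; [15, 5]]·[α, β]ᵀ = [139, 8]ᵀ.
Δ = 163·5 − 15² = 590.
α = (139·5 − 15·8)/590 = 115/118; β = (163·8 − 15·139)/590 = -781/590.
Residuals: 73/295, 88/295, -369/590, -147/295, 341/590; SSR = 663/590.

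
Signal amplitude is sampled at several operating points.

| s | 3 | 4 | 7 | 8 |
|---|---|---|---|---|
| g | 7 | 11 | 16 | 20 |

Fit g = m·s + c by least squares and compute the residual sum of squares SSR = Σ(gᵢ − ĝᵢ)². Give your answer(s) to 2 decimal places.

Sums needed: Σs·s = 138, Σs = 22, Σ1 = 4.
And Σs·g = 337, Σg = 54.
Normal equations: [[138, 22]; [22, 4]]·[m, c]ᵀ = [337, 54]ᵀ.
Eliminating c: 4·(row 1) − 22·(row 2) gives 68·m = 4·337 − 22·54 = 160, so m = 40/17.
Then c = (54 − 22·(40/17))/4 = 19/34.
Residuals: -21/34, 35/34, -35/34, 21/34; SSR = 49/17.

SSR = 2.88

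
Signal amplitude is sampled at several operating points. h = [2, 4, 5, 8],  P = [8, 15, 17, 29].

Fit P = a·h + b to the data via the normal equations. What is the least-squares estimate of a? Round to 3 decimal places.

a = 3.480

The normal equations are: 109·a + 19·b = 393;  19·a + 4·b = 69.
(Σh·h = 109, Σh = 19, Σ1 = 4, Σh·P = 393, ΣP = 69.)
Determinant 109·4 − 19² = 75.
a = (393·4 − 19·69)/75 = 87/25; b = (109·69 − 19·393)/75 = 18/25.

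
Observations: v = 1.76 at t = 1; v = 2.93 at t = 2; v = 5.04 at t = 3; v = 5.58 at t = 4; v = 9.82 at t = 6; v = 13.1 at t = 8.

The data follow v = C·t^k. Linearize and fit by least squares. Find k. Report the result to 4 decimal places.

Taking logs, ln v = k·ln t + ln C, so regress ln v on ln t.
Σln t = 7.0493, Σ(ln t)² = 11.1437, Σln v = 9.8339, Σln t·ln v = 14.3481.
Equations: 11.1437·k + 7.0493·ln C = 14.3481;  7.0493·k + 6·ln C = 9.8339.
Slope k = (n·Σln t·ln v − Σln t·Σln v)/(n·Σ(ln t)² − (Σln t)²) = (6·14.3481 − 7.0493·9.8339)/17.1702 = 0.97649; ln C = (Σln v − k·Σln t)/n = 0.49174.

k = 0.9765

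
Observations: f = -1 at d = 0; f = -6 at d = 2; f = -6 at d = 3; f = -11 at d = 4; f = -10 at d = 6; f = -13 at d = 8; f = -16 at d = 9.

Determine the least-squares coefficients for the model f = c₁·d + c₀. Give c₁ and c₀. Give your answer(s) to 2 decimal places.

AᵀA·[c₁, c₀]ᵀ = Aᵀf reads: 210·c₁ + 32·c₀ = -382;  32·c₁ + 7·c₀ = -63.
(Σd·d = 210, Σd = 32, Σ1 = 7, Σd·f = -382, Σf = -63.)
det = 210·7 − 32² = 446.
c₁ = ((-382)·7 − 32·(-63))/446 = -329/223; c₀ = (210·(-63) − 32·(-382))/446 = -503/223.

c₁ = -1.48, c₀ = -2.26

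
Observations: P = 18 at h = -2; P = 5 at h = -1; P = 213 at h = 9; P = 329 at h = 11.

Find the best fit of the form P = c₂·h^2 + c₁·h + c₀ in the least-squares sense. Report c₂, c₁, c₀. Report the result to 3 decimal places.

Sums needed: Σh^2·h^2 = 21219, Σh^2·h = 2051, Σh^2 = 207, Σh·h = 207, Σh = 17, Σ1 = 4.
Right-hand side: Σh^2·P = 57139, Σh·P = 5495, ΣP = 565.
Normal equations: [[21219, 2051, 207]; [2051, 207, 17]; [207, 17, 4]]·[c₂, c₁, c₀]ᵀ = [57139, 5495, 565]ᵀ.
Solving the 3×3 system (Gaussian elimination) gives c₂ = 68002/21979, c₁ = -86455/21979, c₀ = -47136/21979.

c₂ = 3.094, c₁ = -3.934, c₀ = -2.145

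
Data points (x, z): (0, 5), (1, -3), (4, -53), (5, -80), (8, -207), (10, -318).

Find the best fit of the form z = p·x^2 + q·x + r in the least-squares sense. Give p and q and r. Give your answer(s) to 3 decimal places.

p = -3.019, q = -2.039, r = 3.833

Sums needed: Σx^2·x^2 = 14978, Σx^2·x = 1702, Σx^2 = 206, Σx·x = 206, Σx = 28, Σ1 = 6.
Right-hand side: Σx^2·z = -47899, Σx·z = -5451, Σz = -656.
Normal equations: [[14978, 1702, 206]; [1702, 206, 28]; [206, 28, 6]]·[p, q, r]ᵀ = [-47899, -5451, -656]ᵀ.
Inverting the 3×3 Gram matrix, [p, q, r]ᵀ = [-106303/35211, -13051/6402, 44992/11737]ᵀ.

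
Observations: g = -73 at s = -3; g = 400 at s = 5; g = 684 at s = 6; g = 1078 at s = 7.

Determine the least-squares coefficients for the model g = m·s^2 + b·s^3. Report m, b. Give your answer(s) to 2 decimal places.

Sums needed: Σs^2·s^2 = 4403, Σs^2·s^3 = 27465, Σs^3·s^3 = 180659.
And Σs^2·g = 86789, Σs^3·g = 569469.
Normal equations: [[4403, 27465]; [27465, 180659]]·[m, b]ᵀ = [86789, 569469]ᵀ.
det = 4403·180659 − 27465² = 41115352.
m = (86789·180659 − 27465·569469)/41115352 = 19373933/20557676; b = (4403·569469 − 27465·86789)/41115352 = 61856061/20557676.

m = 0.94, b = 3.01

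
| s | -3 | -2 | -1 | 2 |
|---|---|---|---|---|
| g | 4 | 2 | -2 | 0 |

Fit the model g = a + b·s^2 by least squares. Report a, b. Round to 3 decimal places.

a = -2.273, b = 0.727

Normal-equation sums: Σ1 = 4, Σs^2 = 18, Σs^2·s^2 = 114.
And Σg = 4, Σs^2·g = 42.
So AᵀA·[a, b]ᵀ = Aᵀg: [[4, 18]; [18, 114]]·[a, b]ᵀ = [4, 42]ᵀ.
Δ = 4·114 − 18² = 132.
a = (4·114 − 18·42)/132 = -25/11; b = (4·42 − 18·4)/132 = 8/11.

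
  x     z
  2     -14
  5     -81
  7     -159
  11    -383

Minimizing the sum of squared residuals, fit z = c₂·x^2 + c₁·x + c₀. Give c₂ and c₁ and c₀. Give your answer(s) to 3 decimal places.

c₂ = -3.046, c₁ = -1.455, c₀ = 1.373

Compute the Gram sums: Σx^2·x^2 = 17683, Σx^2·x = 1807, Σx^2 = 199, Σx·x = 199, Σx = 25, Σ1 = 4.
Right-hand side: Σx^2·z = -56215, Σx·z = -5759, Σz = -637.
Inverting the 3×3 Gram matrix, [c₂, c₁, c₀]ᵀ = [-7849/2577, -1250/859, 3538/2577]ᵀ.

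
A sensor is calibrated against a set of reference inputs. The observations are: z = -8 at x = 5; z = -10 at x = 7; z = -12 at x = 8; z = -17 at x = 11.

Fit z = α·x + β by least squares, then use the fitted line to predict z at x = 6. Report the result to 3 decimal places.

ẑ = -9.067

From the data, Σx·x = 259, Σx = 31, Σ1 = 4.
Moment sums: Σx·z = -393, Σz = -47.
So AᵀA·[α, β]ᵀ = Aᵀz: [[259, 31]; [31, 4]]·[α, β]ᵀ = [-393, -47]ᵀ.
det = 259·4 − 31² = 75.
α = ((-393)·4 − 31·(-47))/75 = -23/15; β = (259·(-47) − 31·(-393))/75 = 2/15.
At x = 6: ẑ = (-23/15)·(6) + (2/15)·(1) = -136/15.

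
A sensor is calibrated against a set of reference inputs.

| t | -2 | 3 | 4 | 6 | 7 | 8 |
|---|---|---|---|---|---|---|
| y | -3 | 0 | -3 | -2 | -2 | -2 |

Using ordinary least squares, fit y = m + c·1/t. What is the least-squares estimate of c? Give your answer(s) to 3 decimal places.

c = 2.071

Entries of XᵀX: Σ1 = 6, Σ1/t = 29/56, Σ1/t·1/t = 13757/28224.
Moment sums: Σy = -12, Σ1/t·y = -5/42.
XᵀX·[m, c]ᵀ = Xᵀy becomes [[6, 29/56]; [29/56, 13757/28224]]·[m, c]ᵀ = [-12, -5/42]ᵀ.
Eliminating c: (13757/28224)·(row 1) − (29/56)·(row 2) gives (24991/9408)·m = (13757/28224)·(-12) − (29/56)·(-5/42) = -3403/588, so m = -54448/24991.
Then c = ((-5/42) − (29/56)·(-54448/24991))/(13757/28224) = 51744/24991.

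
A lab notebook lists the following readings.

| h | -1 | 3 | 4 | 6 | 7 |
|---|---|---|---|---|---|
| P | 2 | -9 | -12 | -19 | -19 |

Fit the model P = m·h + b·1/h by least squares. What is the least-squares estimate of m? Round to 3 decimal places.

m = -2.951

Compute the Gram sums: Σh·h = 111, Σh·1/h = 5, Σ1/h·1/h = 8621/7056.
Right-hand side: Σh·P = -324, Σ1/h·P = -583/42.
Normal equations: [[111, 5]; [5, 8621/7056]]·[m, b]ᵀ = [-324, -583/42]ᵀ.
Eliminating b: (8621/7056)·(row 1) − 5·(row 2) gives (260177/2352)·m = (8621/7056)·(-324) − 5·(-583/42) = -191957/588, so m = -767828/260177.
Then b = ((-583/42) − 5·(-767828/260177))/(8621/7056) = 186312/260177.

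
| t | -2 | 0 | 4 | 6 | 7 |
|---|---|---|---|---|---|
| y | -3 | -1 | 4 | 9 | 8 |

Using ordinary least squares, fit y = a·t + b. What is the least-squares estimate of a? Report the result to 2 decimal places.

Normal-equation sums: Σt·t = 105, Σt = 15, Σ1 = 5.
Right-hand side: Σt·y = 132, Σy = 17.
MᵀM·[a, b]ᵀ = Mᵀy becomes [[105, 15]; [15, 5]]·[a, b]ᵀ = [132, 17]ᵀ.
Eliminating b: 5·(row 1) − 15·(row 2) gives 300·a = 5·132 − 15·17 = 405, so a = 27/20.
Then b = (17 − 15·(27/20))/5 = -13/20.

a = 1.35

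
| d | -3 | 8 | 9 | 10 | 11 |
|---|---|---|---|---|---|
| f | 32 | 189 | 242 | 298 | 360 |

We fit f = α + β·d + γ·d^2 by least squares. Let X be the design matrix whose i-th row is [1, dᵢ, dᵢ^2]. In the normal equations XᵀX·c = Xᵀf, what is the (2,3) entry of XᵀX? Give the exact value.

3545

Row 2 ↔ basis d, column 3 ↔ basis d^2, so (XᵀX)_{2,3} = Σᵢ (d)·(d^2) = (-3)·(9) + (8)·(64) + (9)·(81) + (10)·(100) + (11)·(121) = 3545.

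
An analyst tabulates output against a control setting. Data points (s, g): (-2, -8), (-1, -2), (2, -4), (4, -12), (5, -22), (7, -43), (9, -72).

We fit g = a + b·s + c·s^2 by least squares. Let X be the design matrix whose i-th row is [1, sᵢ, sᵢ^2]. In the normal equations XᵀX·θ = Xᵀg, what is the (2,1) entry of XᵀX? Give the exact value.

24

Row 2 ↔ basis s, column 1 ↔ basis 1, so (XᵀX)_{2,1} = Σᵢ s = (-2)·(1) + (-1)·(1) + (2)·(1) + (4)·(1) + (5)·(1) + (7)·(1) + (9)·(1) = 24.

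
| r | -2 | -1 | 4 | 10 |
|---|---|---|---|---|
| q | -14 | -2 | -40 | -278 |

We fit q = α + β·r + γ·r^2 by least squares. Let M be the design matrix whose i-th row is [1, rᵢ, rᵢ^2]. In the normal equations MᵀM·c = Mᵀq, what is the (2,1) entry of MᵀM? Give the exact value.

11

Row 2 ↔ basis r, column 1 ↔ basis 1, so (MᵀM)_{2,1} = Σᵢ r = (-2)·(1) + (-1)·(1) + (4)·(1) + (10)·(1) = 11.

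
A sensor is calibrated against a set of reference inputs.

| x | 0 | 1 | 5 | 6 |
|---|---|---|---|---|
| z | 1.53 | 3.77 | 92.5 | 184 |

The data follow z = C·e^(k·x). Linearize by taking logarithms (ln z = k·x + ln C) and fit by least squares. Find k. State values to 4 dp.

Let Y = ln z. Fitting Y = k·x + ln C by least squares:
XᵀX = [[62.0000, 12.0000]; [12.0000, 4]], rhs = [55.2527, 11.4945]ᵀ  (here Σx = 12.0000, Σ(x)² = 62.0000, Σln z = 11.4945, Σx·ln z = 55.2527).
Solving (det = 104.0000): k = 0.79882, ln C = 0.47717.

k = 0.7988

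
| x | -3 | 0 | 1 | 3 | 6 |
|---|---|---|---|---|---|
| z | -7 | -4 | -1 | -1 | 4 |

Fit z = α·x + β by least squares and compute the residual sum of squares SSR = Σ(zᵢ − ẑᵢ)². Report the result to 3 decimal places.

SSR = 3.239

AᵀA·[α, β]ᵀ = Aᵀz reads: 55·α + 7·β = 41;  7·α + 5·β = -9.
Eliminating β: 5·(row 1) − 7·(row 2) gives 226·α = 5·41 − 7·(-9) = 268, so α = 134/113.
Then β = ((-9) − 7·(134/113))/5 = -391/113.
Residuals: 2/113, -61/113, 144/113, -124/113, 39/113; SSR = 366/113.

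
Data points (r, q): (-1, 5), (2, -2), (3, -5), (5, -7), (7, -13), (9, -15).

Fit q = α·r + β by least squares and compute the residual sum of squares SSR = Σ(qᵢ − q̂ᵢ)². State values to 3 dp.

SSR = 4.812

The normal system MᵀM·[α, β]ᵀ = Mᵀq is [[169, 25]; [25, 6]]·[α, β]ᵀ = [-285, -37]ᵀ.
Determinant 169·6 − 25² = 389.
α = ((-285)·6 − 25·(-37))/389 = -785/389; β = (169·(-37) − 25·(-285))/389 = 872/389.
Residuals: 288/389, -80/389, -462/389, 330/389, -434/389, 358/389; SSR = 1872/389.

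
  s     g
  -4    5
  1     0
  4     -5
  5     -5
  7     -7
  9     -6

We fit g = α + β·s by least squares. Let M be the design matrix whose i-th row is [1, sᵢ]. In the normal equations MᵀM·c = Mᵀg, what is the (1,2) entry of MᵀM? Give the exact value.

Row 1 ↔ basis 1, column 2 ↔ basis s, so (MᵀM)_{1,2} = Σᵢ s = (1)·(-4) + (1)·(1) + (1)·(4) + (1)·(5) + (1)·(7) + (1)·(9) = 22.

22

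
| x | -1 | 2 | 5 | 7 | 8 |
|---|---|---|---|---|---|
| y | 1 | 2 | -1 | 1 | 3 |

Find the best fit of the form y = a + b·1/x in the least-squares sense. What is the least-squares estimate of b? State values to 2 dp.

b = 0.27

Compute the Gram sums: Σ1 = 5, Σ1/x = -9/280, Σ1/x·1/x = 103961/78400.
For Mᵀy: Σy = 6, Σ1/x·y = 89/280.
Δ = 5·(103961/78400) − (-9/280)² = 129931/19600.
a = (6·(103961/78400) − (-9/280)·(89/280))/(129931/19600) = 624567/519724; b = (5·(89/280) − (-9/280)·6)/(129931/19600) = 34930/129931.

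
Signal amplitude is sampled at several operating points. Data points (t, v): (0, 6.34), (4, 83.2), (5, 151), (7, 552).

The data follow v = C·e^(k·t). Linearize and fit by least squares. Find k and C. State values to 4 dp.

k = 0.6373, C = 6.3626

With ln vᵢ as the transformed response and tᵢ as the regressor:
AᵀA = [[90.0000, 16.0000]; [16.0000, 4]], rhs = [86.9662, 17.5990]ᵀ  (here Σt = 16.0000, Σ(t)² = 90.0000, Σln v = 17.5990, Σt·ln v = 86.9662).
Solving (det = 104.0000): k = 0.63732, ln C = 1.85044, so C = exp(1.85044) = 6.36265.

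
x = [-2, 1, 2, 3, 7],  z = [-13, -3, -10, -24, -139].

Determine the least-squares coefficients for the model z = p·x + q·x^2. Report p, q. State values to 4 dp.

p = 0.7009, q = -2.9352

Entries of AᵀA: Σx·x = 67, Σx·x^2 = 371, Σx^2·x^2 = 2515.
And Σx·z = -1042, Σx^2·z = -7122.
So AᵀA·[p, q]ᵀ = Aᵀz: [[67, 371]; [371, 2515]]·[p, q]ᵀ = [-1042, -7122]ᵀ.
Determinant 67·2515 − 371² = 30864.
p = ((-1042)·2515 − 371·(-7122))/30864 = 1352/1929; q = (67·(-7122) − 371·(-1042))/30864 = -5662/1929.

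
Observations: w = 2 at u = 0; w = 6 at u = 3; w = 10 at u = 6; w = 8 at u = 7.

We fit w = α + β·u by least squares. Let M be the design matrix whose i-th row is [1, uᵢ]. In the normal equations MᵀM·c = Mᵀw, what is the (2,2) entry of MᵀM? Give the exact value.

94

Row 2 ↔ basis u, column 2 ↔ basis u, so (MᵀM)_{2,2} = Σᵢ (u)·(u) = (0)·(0) + (3)·(3) + (6)·(6) + (7)·(7) = 94.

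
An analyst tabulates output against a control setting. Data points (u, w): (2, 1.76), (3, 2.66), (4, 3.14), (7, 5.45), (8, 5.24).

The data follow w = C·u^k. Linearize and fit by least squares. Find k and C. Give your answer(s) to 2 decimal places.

Let Y = ln w. Fitting Y = k·ln u + ln C by least squares:
AᵀA = [[11.7199, 7.2034]; [7.2034, 5]], rhs = [9.7966, 6.0398]ᵀ  (here Σln u = 7.2034, Σ(ln u)² = 11.7199, Σln w = 6.0398, Σln u·ln w = 9.7966).
Solving (det = 6.7102): k = 0.81606, ln C = 0.03228, so C = exp(0.03228) = 1.03281.

k = 0.82, C = 1.03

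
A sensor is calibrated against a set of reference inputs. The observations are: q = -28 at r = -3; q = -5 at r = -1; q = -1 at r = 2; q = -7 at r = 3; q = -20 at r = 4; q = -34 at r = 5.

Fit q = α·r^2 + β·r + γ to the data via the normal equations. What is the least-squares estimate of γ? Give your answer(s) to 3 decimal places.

The normal equations are: 1060·α + 196·β + 64·γ = -1494;  196·α + 64·β + 10·γ = -184;  64·α + 10·β + 6·γ = -95.
(Σr^2·r^2 = 1060, Σr^2·r = 196, Σr^2 = 64, Σr·r = 64, Σr = 10, Σ1 = 6, Σr^2·q = -1494, Σr·q = -184, Σq = -95.)
Inverting the 3×3 Gram matrix, [α, β, γ]ᵀ = [-7672/3705, 24941/7410, 796/1235]ᵀ.

γ = 0.645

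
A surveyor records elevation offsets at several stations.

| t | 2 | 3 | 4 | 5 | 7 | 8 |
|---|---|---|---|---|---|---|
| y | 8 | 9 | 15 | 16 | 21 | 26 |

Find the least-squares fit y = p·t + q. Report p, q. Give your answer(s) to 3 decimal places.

Compute the Gram sums: Σt·t = 167, Σt = 29, Σ1 = 6.
Right-hand side: Σt·y = 538, Σy = 95.
Determinant 167·6 − 29² = 161.
p = (538·6 − 29·95)/161 = 473/161; q = (167·95 − 29·538)/161 = 263/161.

p = 2.938, q = 1.634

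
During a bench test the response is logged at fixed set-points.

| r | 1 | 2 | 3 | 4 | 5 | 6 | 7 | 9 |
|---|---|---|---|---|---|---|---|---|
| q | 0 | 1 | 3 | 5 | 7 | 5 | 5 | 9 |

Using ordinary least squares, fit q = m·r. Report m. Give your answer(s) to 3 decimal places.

Setting ∂/∂m … = 0 gives: 221·m = 212.
m = 212/221 = 0.959276.

m = 0.959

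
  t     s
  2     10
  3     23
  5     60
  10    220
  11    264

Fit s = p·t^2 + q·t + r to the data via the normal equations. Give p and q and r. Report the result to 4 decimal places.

p = 1.9293, q = 3.1109, r = -3.8238

With design matrix X, XᵀX = [[25363, 2491, 259]; [2491, 259, 31]; [259, 31, 5]] and Xᵀs = [55691, 5493, 577]ᵀ.
Inverting the 3×3 Gram matrix, [p, q, r]ᵀ = [34889/18084, 56257/18084, -11525/3014]ᵀ.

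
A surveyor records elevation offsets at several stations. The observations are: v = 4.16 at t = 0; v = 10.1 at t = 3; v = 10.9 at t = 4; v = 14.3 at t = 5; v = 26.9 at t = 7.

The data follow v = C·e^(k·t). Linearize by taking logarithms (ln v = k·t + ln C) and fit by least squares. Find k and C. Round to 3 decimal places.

Let Y = ln v. Fitting Y = k·t + ln C by least squares:
XᵀX = [[99.0000, 19.0000]; [19.0000, 5]], rhs = [52.8388, 12.0792]ᵀ  (here Σt = 19.0000, Σ(t)² = 99.0000, Σln v = 12.0792, Σt·ln v = 52.8388).
Solving (det = 134.0000): k = 0.25888, ln C = 1.43211, so C = exp(1.43211) = 4.18753.

k = 0.259, C = 4.188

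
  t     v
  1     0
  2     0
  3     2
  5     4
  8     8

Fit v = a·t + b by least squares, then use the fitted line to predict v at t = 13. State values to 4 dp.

Sums needed: Σt·t = 103, Σt = 19, Σ1 = 5.
Right-hand side: Σt·v = 90, Σv = 14.
Determinant 103·5 − 19² = 154.
a = (90·5 − 19·14)/154 = 92/77; b = (103·14 − 19·90)/154 = -134/77.
At t = 13: v̂ = (92/77)·(13) + (-134/77)·(1) = 1062/77.

v̂ = 13.7922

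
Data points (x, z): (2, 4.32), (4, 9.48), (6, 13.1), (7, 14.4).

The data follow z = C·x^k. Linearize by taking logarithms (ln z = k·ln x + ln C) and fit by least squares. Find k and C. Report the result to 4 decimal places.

Taking logs, ln z = k·ln x + ln C, so regress ln z on ln x.
Σln x = 5.8171, Σ(ln x)² = 9.3992, Σln z = 8.9523, Σln x·ln z = 13.9320.
Equations: 9.3992·k + 5.8171·ln C = 13.9320;  5.8171·k + 4·ln C = 8.9523.
Slope k = (n·Σln x·ln z − Σln x·Σln z)/(n·Σ(ln x)² − (Σln x)²) = (4·13.9320 − 5.8171·8.9523)/3.7582 = 0.97162; ln C = (Σln z − k·Σln x)/n = 0.82507, so C = exp(0.82507) = 2.28204.

k = 0.9716, C = 2.2820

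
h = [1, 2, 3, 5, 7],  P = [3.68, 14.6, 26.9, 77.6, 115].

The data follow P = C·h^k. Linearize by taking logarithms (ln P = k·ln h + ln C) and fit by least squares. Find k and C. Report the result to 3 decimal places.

With ln Pᵢ as the transformed response and ln hᵢ as the regressor:
AᵀA = [[8.0643, 5.3471]; [5.3471, 5]], rhs = [21.7119, 16.3726]ᵀ  (here Σln h = 5.3471, Σ(ln h)² = 8.0643, Σln P = 16.3726, Σln h·ln P = 21.7119).
Solving (det = 11.7297): k = 1.79149, ln C = 1.35866, so C = exp(1.35866) = 3.89096.

k = 1.791, C = 3.891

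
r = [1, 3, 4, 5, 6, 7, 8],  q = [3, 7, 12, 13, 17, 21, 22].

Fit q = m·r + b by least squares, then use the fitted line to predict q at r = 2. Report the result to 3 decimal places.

q̂ = 5.328

From the data, Σr·r = 200, Σr = 34, Σ1 = 7.
Moment sums: Σr·q = 562, Σq = 95.
Δ = 200·7 − 34² = 244.
m = (562·7 − 34·95)/244 = 176/61; b = (200·95 − 34·562)/244 = -27/61.
At r = 2: q̂ = (176/61)·(2) + (-27/61)·(1) = 325/61.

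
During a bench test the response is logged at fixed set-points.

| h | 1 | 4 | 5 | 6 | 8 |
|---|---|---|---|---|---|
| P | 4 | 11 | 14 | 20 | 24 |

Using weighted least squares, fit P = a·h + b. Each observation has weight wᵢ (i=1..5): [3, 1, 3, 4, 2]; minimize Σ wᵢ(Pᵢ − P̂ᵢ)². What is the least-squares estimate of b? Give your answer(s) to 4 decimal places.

Setting ∂/∂a … = 0 gives: 366·a + 62·b = 1130;  62·a + 13·b = 193.
Determinant 366·13 − 62² = 914.
a = (1130·13 − 62·193)/914 = 1362/457; b = (366·193 − 62·1130)/914 = 289/457.

b = 0.6324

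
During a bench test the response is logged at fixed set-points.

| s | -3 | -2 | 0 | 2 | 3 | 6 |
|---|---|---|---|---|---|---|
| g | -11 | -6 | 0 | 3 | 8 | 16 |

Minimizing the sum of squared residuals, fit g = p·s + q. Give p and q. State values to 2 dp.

The normal equations are: 62·p + 6·q = 171;  6·p + 6·q = 10.
Eliminating q: 6·(row 1) − 6·(row 2) gives 336·p = 6·171 − 6·10 = 966, so p = 23/8.
Then q = (10 − 6·(23/8))/6 = -29/24.

p = 2.88, q = -1.21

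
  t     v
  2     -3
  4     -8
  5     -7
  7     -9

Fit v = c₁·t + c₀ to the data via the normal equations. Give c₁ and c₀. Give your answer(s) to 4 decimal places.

Sums needed: Σt·t = 94, Σt = 18, Σ1 = 4.
And Σt·v = -136, Σv = -27.
Normal equations: [[94, 18]; [18, 4]]·[c₁, c₀]ᵀ = [-136, -27]ᵀ.
Δ = 94·4 − 18² = 52.
c₁ = ((-136)·4 − 18·(-27))/52 = -29/26; c₀ = (94·(-27) − 18·(-136))/52 = -45/26.

c₁ = -1.1154, c₀ = -1.7308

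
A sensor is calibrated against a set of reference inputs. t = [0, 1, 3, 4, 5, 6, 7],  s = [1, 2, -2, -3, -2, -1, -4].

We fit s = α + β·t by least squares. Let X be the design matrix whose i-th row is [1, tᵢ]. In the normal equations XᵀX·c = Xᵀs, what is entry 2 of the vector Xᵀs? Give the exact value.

Entry 2 ↔ basis t, so (Xᵀs)_{2} = Σᵢ (t)·sᵢ = (0)·(1) + (1)·(2) + (3)·(-2) + (4)·(-3) + (5)·(-2) + (6)·(-1) + (7)·(-4) = -60.

-60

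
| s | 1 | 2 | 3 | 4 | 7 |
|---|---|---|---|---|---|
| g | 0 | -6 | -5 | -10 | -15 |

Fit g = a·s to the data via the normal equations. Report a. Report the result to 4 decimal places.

a = -2.1772

Setting ∂/∂a … = 0 gives: 79·a = -172.
Hence a = -172 / 79 ≈ -2.17722.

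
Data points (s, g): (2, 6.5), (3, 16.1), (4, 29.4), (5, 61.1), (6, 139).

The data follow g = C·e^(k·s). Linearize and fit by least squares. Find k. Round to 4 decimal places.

Linearized form: ln g = k·s + ln C. From the 5 transformed points,
XᵀX = [[90.0000, 20.0000]; [20.0000, 5]], rhs = [75.7734, 17.0786]ᵀ  (here Σs = 20.0000, Σ(s)² = 90.0000, Σln g = 17.0786, Σs·ln g = 75.7734).
Slope k = (n·Σs·ln g − Σs·Σln g)/(n·Σ(s)² − (Σs)²) = (5·75.7734 − 20.0000·17.0786)/50.0000 = 0.74590; ln C = (Σln g − k·Σs)/n = 0.43211.

k = 0.7459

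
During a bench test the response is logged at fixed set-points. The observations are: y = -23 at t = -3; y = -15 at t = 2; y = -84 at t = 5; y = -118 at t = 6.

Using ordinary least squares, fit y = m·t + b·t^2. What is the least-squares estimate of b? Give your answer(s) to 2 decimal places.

Setting ∂/∂m … = 0 gives: 74·m + 322·b = -1089;  322·m + 2018·b = -6615.
Eliminating b: 2018·(row 1) − 322·(row 2) gives 45648·m = 2018·(-1089) − 322·(-6615) = -67572, so m = -1877/1268.
Then b = ((-6615) − 322·(-1877/1268))/2018 = -3857/1268.

b = -3.04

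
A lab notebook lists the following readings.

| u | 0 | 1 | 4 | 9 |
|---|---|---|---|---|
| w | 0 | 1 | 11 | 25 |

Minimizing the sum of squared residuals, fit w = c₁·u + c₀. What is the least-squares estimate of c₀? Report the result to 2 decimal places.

Entries of MᵀM: Σu·u = 98, Σu = 14, Σ1 = 4.
For Mᵀw: Σu·w = 270, Σw = 37.
MᵀM·[c₁, c₀]ᵀ = Mᵀw becomes [[98, 14]; [14, 4]]·[c₁, c₀]ᵀ = [270, 37]ᵀ.
det = 98·4 − 14² = 196.
c₁ = (270·4 − 14·37)/196 = 281/98; c₀ = (98·37 − 14·270)/196 = -11/14.

c₀ = -0.79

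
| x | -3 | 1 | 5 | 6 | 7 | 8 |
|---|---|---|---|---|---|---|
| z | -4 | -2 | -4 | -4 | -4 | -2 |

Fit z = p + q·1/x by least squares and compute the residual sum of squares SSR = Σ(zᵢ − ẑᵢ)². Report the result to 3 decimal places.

Compute the Gram sums: Σ1 = 6, Σ1/x = 1093/840, Σ1/x·1/x = 857249/705600.
Right-hand side: Σz = -20, Σ1/x·z = -1241/420.
So AᵀA·[p, q]ᵀ = Aᵀz: [[6, 1093/840]; [1093/840, 857249/705600]]·[p, q]ᵀ = [-20, -1241/420]ᵀ.
det = 6·(857249/705600) − (1093/840)² = 789769/141120.
p = ((-20)·(857249/705600) − (1093/840)·(-1241/420))/(789769/141120) = -14432154/3948845; q = (6·(-1241/420) − (1093/840)·(-20))/(789769/141120) = 1170624/789769.
Residuals: 587814/3948845, 681344/3948845, -29810/46457, -2338746/3948845, -2199386/3948845, 5802824/3948845; SSR = 12968336/3948845.

SSR = 3.284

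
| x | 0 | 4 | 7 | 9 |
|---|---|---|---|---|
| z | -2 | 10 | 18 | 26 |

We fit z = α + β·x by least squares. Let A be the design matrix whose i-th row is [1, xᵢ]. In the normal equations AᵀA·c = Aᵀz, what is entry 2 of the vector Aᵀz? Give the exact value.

400

Entry 2 ↔ basis x, so (Aᵀz)_{2} = Σᵢ (x)·zᵢ = (0)·(-2) + (4)·(10) + (7)·(18) + (9)·(26) = 400.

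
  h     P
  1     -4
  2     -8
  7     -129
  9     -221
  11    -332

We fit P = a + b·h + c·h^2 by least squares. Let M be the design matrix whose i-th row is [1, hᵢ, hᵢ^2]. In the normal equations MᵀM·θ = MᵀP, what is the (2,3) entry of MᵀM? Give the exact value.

Row 2 ↔ basis h, column 3 ↔ basis h^2, so (MᵀM)_{2,3} = Σᵢ (h)·(h^2) = (1)·(1) + (2)·(4) + (7)·(49) + (9)·(81) + (11)·(121) = 2412.

2412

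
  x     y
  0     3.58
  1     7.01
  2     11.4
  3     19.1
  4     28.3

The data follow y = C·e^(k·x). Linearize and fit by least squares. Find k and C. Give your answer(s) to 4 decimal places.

k = 0.5137, C = 3.9052

With ln yᵢ as the transformed response and xᵢ as the regressor:
XᵀX = [[30.0000, 10.0000]; [10.0000, 5]], rhs = [29.0351, 11.9489]ᵀ  (here Σx = 10.0000, Σ(x)² = 30.0000, Σln y = 11.9489, Σx·ln y = 29.0351).
Slope k = (n·Σx·ln y − Σx·Σln y)/(n·Σ(x)² − (Σx)²) = (5·29.0351 − 10.0000·11.9489)/50.0000 = 0.51373; ln C = (Σln y − k·Σx)/n = 1.36230, so C = exp(1.36230) = 3.90518.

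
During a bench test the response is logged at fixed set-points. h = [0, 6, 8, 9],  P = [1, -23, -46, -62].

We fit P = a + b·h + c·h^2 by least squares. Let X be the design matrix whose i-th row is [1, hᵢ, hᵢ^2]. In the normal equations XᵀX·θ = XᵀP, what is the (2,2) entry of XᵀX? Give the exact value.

181

Row 2 ↔ basis h, column 2 ↔ basis h, so (XᵀX)_{2,2} = Σᵢ (h)·(h) = (0)·(0) + (6)·(6) + (8)·(8) + (9)·(9) = 181.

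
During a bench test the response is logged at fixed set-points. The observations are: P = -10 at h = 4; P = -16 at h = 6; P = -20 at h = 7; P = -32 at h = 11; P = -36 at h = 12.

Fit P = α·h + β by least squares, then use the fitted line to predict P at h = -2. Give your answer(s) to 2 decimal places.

With design matrix A, AᵀA = [[366, 40]; [40, 5]] and AᵀP = [-1060, -114]ᵀ.
Eliminating β: 5·(row 1) − 40·(row 2) gives 230·α = 5·(-1060) − 40·(-114) = -740, so α = -74/23.
Then β = ((-114) − 40·(-74/23))/5 = 338/115.
At h = -2: P̂ = (-74/23)·(-2) + (338/115)·(1) = 1078/115.

P̂ = 9.37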